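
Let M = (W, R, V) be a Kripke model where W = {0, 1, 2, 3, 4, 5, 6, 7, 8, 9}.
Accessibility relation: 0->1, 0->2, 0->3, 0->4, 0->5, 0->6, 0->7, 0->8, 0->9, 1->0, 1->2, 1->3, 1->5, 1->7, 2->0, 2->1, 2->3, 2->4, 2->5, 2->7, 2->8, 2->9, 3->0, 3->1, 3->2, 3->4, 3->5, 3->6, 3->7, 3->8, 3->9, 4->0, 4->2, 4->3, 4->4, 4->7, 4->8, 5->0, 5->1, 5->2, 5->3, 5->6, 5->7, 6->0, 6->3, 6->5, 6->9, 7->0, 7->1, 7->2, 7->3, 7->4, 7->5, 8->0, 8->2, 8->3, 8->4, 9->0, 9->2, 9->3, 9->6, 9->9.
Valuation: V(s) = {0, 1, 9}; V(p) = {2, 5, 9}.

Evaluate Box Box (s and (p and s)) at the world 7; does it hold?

At 7: Box Box (s and (p and s)) requires Box (s and (p and s)) at every successor {0, 1, 2, 3, 4, 5}.
  Box (s and (p and s)) fails at 0, so Box Box (s and (p and s)) is false at 7.
    At 0: Box (s and (p and s)) requires s and (p and s) at every successor {1, 2, 3, 4, 5, 6, 7, 8, 9}.
      s and (p and s) fails at 1, so Box (s and (p and s)) is false at 0.

No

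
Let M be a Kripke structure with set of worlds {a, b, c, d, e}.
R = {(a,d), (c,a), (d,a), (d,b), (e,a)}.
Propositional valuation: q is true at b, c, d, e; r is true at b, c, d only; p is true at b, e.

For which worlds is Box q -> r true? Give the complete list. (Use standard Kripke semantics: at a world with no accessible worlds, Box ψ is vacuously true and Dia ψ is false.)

b, c, d, e

Let φ = Box q -> r. Evaluate φ at each world:
  a (successors {d}): φ is false.
  b (successors ∅): φ is true.
  c (successors {a}): φ is true.
  d (successors {a, b}): φ is true.
  e (successors {a}): φ is true.
For instance, at d:
  At d: Box q is false, r is true, so Box q -> r is true.
    At d: Box q requires q at every successor {a, b}.
      q fails at a, so Box q is false at d.
Satisfying worlds: {b, c, d, e}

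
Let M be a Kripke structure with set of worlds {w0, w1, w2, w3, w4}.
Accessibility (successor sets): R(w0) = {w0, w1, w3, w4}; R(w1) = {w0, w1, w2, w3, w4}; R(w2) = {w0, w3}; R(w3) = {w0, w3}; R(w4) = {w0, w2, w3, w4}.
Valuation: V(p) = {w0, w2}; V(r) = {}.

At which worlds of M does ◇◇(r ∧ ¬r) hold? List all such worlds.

none

Recall that ◇ψ holds at a world iff ψ holds at some accessible world.
Let φ = ◇◇(r ∧ ¬r). Evaluate φ at each world:
  w0 (successors {w0, w1, w3, w4}): φ is false.
  w1 (successors {w0, w1, w2, w3, w4}): φ is false.
  w2 (successors {w0, w3}): φ is false.
  w3 (successors {w0, w3}): φ is false.
  w4 (successors {w0, w2, w3, w4}): φ is false.
For instance, at w0:
  At w0: ◇◇(r ∧ ¬r) requires ◇(r ∧ ¬r) at some successor in {w0, w1, w3, w4}.
    At w0: ◇(r ∧ ¬r) is false.
    At w1: ◇(r ∧ ¬r) is false.
    At w3: ◇(r ∧ ¬r) is false.
    At w4: ◇(r ∧ ¬r) is false.
  So ◇◇(r ∧ ¬r) is false at w0.
Satisfying worlds: none.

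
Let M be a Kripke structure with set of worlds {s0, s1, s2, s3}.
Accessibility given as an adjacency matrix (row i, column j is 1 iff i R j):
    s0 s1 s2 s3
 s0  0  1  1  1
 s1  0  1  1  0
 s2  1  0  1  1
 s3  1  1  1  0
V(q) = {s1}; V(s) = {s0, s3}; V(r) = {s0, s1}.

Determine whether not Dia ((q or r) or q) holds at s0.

No

At s0: Dia ((q or r) or q) is true, so not Dia ((q or r) or q) is false.
  At s0: Dia ((q or r) or q) requires (q or r) or q at some successor in {s1, s2, s3}.
    (q or r) or q holds at s1, so Dia ((q or r) or q) is true at s0.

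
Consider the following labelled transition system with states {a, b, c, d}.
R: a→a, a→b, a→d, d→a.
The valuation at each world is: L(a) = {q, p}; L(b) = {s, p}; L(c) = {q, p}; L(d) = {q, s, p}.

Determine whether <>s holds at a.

Yes

At a: <>s requires s at some successor in {a, b, d}.
  s holds at b, so <>s is true at a.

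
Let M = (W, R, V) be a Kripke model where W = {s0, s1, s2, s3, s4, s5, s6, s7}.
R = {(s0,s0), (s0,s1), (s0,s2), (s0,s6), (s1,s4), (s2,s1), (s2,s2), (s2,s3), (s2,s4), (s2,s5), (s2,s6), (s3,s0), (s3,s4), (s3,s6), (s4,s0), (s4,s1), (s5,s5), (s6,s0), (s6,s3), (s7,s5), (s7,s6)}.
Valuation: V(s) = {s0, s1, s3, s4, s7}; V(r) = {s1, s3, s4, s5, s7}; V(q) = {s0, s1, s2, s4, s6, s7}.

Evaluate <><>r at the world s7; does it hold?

Yes

Recall that <>ψ holds at a world iff ψ holds at some accessible world.
At s7: <><>r requires <>r at some successor in {s5, s6}.
  <>r holds at s5, so <><>r is true at s7.
    At s5: <>r requires r at some successor in {s5}.
      r holds at s5, so <>r is true at s5.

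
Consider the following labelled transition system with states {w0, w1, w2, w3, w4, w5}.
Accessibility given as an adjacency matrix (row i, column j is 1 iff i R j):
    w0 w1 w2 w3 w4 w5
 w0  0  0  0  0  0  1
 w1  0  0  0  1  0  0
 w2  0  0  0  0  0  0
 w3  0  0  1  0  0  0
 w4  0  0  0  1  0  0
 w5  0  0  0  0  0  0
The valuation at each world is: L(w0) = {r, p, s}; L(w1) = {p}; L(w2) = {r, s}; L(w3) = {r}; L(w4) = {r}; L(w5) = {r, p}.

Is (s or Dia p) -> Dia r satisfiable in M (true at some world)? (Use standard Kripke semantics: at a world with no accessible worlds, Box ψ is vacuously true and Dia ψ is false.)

Let φ = (s or Dia p) -> Dia r. Evaluate φ at each world:
  w0 (successors {w5}): φ is true.
  w1 (successors {w3}): φ is true.
  w2 (successors ∅): φ is false.
  w3 (successors {w2}): φ is true.
  w4 (successors {w3}): φ is true.
  w5 (successors ∅): φ is true.
Detail at w0 (witness):
  At w0: s or Dia p is true, Dia r is true, so (s or Dia p) -> Dia r is true.
    At w0: s is true, Dia p is true, so s or Dia p is true.
      At w0: Dia p requires p at some successor in {w5}.
        p holds at w5, so Dia p is true at w0.
    At w0: Dia r requires r at some successor in {w5}.
      r holds at w5, so Dia r is true at w0.

Yes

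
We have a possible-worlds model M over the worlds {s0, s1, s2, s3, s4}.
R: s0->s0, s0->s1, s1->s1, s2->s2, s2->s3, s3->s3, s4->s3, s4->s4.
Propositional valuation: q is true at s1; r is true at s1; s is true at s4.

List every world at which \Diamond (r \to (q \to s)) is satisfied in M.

Let φ = \Diamond (r \to (q \to s)). Evaluate φ at each world:
  s0 (successors {s0, s1}): φ is true.
  s1 (successors {s1}): φ is false.
  s2 (successors {s2, s3}): φ is true.
  s3 (successors {s3}): φ is true.
  s4 (successors {s3, s4}): φ is true.
For instance, at s3:
  At s3: \Diamond (r \to (q \to s)) requires r \to (q \to s) at some successor in {s3}.
    r \to (q \to s) holds at s3, so \Diamond (r \to (q \to s)) is true at s3.
Satisfying worlds: {s0, s2, s3, s4}

s0, s2, s3, s4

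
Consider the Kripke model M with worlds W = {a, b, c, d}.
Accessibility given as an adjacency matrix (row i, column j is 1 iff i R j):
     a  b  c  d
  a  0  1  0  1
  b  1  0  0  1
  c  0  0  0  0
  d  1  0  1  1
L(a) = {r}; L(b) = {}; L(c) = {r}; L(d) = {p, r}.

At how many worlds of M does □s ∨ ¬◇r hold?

1

Recall that □ψ holds at a world iff ψ holds at every accessible world, and ◇ψ holds iff ψ holds at some accessible world.
Let φ = □s ∨ ¬◇r. Evaluate φ at each world:
  a (successors {b, d}): φ is false.
  b (successors {a, d}): φ is false.
  c (successors ∅): φ is true.
  d (successors {a, c, d}): φ is false.
For instance, at a:
  At a: □s is false, ¬◇r is false, so □s ∨ ¬◇r is false.
    At a: □s requires s at every successor {b, d}.
      s fails at b, so □s is false at a.
    At a: ◇r is true, so ¬◇r is false.
      At a: ◇r requires r at some successor in {b, d}.
        r holds at d, so ◇r is true at a.
Satisfying worlds: {c}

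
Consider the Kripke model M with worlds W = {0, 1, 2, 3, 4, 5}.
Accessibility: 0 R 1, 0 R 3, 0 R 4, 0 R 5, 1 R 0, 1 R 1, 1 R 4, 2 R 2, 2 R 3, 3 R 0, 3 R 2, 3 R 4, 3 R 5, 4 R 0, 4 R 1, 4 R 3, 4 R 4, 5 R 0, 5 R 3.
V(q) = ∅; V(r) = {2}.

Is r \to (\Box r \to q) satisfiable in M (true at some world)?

Yes

Let φ = r \to (\Box r \to q). Evaluate φ at each world:
  0 (successors {1, 3, 4, 5}): φ is true.
  1 (successors {0, 1, 4}): φ is true.
  2 (successors {2, 3}): φ is true.
  3 (successors {0, 2, 4, 5}): φ is true.
  4 (successors {0, 1, 3, 4}): φ is true.
  5 (successors {0, 3}): φ is true.
Detail at 0 (witness):
  At 0: r is false, \Box r \to q is true, so r \to (\Box r \to q) is true.
    At 0: \Box r is false, q is false, so \Box r \to q is true.
      At 0: \Box r requires r at every successor {1, 3, 4, 5}.
        r fails at 1, so \Box r is false at 0.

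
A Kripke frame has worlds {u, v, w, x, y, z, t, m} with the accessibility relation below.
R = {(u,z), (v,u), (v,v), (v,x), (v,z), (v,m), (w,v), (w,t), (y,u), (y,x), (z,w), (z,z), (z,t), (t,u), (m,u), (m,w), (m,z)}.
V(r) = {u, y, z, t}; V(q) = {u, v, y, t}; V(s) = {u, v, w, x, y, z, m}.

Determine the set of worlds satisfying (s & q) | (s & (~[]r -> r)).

u, v, x, y, z

Let φ = (s & q) | (s & (~[]r -> r)). Evaluate φ at each world:
  u (successors {z}): φ is true.
  v (successors {u, v, x, z, m}): φ is true.
  w (successors {v, t}): φ is false.
  x (successors ∅): φ is true.
  y (successors {u, x}): φ is true.
  z (successors {w, z, t}): φ is true.
  t (successors {u}): φ is false.
  m (successors {u, w, z}): φ is false.
For instance, at y:
  At y: s & q is true, s & (~[]r -> r) is true, so (s & q) | (s & (~[]r -> r)) is true.
    At y: s is true, ~[]r -> r is true, so s & (~[]r -> r) is true.
      At y: ~[]r is true, r is true, so ~[]r -> r is true.
Satisfying worlds: {u, v, x, y, z}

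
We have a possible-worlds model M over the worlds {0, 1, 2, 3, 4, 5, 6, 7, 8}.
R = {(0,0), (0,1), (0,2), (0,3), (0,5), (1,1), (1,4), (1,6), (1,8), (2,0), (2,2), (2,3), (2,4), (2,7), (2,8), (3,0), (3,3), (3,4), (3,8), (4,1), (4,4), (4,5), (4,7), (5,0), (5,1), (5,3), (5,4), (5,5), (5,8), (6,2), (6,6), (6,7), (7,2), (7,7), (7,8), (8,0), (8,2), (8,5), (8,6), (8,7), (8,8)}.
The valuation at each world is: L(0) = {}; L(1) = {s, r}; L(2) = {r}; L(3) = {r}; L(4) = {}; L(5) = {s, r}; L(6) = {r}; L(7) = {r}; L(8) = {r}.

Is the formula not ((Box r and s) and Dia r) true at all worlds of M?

Yes

Let φ = not ((Box r and s) and Dia r). Evaluate φ at each world:
  0 (successors {0, 1, 2, 3, 5}): φ is true.
  1 (successors {1, 4, 6, 8}): φ is true.
  2 (successors {0, 2, 3, 4, 7, 8}): φ is true.
  3 (successors {0, 3, 4, 8}): φ is true.
  4 (successors {1, 4, 5, 7}): φ is true.
  5 (successors {0, 1, 3, 4, 5, 8}): φ is true.
  6 (successors {2, 6, 7}): φ is true.
  7 (successors {2, 7, 8}): φ is true.
  8 (successors {0, 2, 5, 6, 7, 8}): φ is true.
For instance, at 5:
  At 5: (Box r and s) and Dia r is false, so not ((Box r and s) and Dia r) is true.
    At 5: Box r and s is false, Dia r is true, so (Box r and s) and Dia r is false.
      At 5: Box r is false, s is true, so Box r and s is false.
      At 5: Dia r requires r at some successor in {0, 1, 3, 4, 5, 8}.
        r holds at 1, so Dia r is true at 5.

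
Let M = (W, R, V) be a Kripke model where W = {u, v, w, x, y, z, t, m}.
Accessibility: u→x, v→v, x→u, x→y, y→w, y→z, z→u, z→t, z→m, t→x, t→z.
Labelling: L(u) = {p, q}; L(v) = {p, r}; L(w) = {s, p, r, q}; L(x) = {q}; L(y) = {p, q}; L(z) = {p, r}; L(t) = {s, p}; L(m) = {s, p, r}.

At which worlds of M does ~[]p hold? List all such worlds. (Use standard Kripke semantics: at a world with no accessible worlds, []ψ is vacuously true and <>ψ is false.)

u, t

Let φ = ~[]p. Evaluate φ at each world:
  u (successors {x}): φ is true.
  v (successors {v}): φ is false.
  w (successors ∅): φ is false.
  x (successors {u, y}): φ is false.
  y (successors {w, z}): φ is false.
  z (successors {u, t, m}): φ is false.
  t (successors {x, z}): φ is true.
  m (successors ∅): φ is false.
For instance, at v:
  At v: []p is true, so ~[]p is false.
    At v: []p requires p at every successor {v}.
      At v: p is true.
    So []p is true at v.
Satisfying worlds: {u, t}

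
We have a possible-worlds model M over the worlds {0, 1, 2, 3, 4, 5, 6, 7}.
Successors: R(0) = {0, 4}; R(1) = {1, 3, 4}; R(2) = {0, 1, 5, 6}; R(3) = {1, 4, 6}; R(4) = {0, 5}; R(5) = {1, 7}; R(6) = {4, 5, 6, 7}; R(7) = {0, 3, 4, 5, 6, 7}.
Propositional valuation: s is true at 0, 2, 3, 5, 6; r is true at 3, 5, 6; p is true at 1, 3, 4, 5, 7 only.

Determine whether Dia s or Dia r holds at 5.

At 5: Dia s is false, Dia r is false, so Dia s or Dia r is false.
  At 5: Dia s requires s at some successor in {1, 7}.
    At 1: s is false.
    At 7: s is false.
  So Dia s is false at 5.
  At 5: Dia r requires r at some successor in {1, 7}.
    At 1: r is false.
    At 7: r is false.
  So Dia r is false at 5.

No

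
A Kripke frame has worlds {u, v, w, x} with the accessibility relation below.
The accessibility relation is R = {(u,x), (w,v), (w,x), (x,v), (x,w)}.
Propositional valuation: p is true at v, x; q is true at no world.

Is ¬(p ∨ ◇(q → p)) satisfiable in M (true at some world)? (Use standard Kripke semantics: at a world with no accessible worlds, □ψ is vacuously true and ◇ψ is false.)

Recall that ◇ψ holds at a world iff ψ holds at some accessible world.
Let φ = ¬(p ∨ ◇(q → p)). Evaluate φ at each world:
  u (successors {x}): φ is false.
  v (successors ∅): φ is false.
  w (successors {v, x}): φ is false.
  x (successors {v, w}): φ is false.
For instance, at u:
  At u: p ∨ ◇(q → p) is true, so ¬(p ∨ ◇(q → p)) is false.
    At u: p is false, ◇(q → p) is true, so p ∨ ◇(q → p) is true.
      At u: ◇(q → p) requires q → p at some successor in {x}.
        q → p holds at x, so ◇(q → p) is true at u.

No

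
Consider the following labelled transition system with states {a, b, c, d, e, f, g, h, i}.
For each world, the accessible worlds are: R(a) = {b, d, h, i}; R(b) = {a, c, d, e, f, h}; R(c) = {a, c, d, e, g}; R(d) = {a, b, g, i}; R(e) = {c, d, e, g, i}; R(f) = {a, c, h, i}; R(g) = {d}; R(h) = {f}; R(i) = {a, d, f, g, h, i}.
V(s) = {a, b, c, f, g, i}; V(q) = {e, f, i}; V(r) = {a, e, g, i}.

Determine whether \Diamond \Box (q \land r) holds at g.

At g: \Diamond \Box (q \land r) requires \Box (q \land r) at some successor in {d}.
  At d: \Box (q \land r) is false.
So \Diamond \Box (q \land r) is false at g.

No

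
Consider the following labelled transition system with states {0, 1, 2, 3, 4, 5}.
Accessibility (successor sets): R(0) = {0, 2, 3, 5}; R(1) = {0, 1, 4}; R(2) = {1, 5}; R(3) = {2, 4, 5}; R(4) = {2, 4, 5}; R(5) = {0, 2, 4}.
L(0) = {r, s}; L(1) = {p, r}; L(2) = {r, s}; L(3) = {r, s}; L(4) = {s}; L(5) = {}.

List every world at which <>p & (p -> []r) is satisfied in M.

2

Let φ = <>p & (p -> []r). Evaluate φ at each world:
  0 (successors {0, 2, 3, 5}): φ is false.
  1 (successors {0, 1, 4}): φ is false.
  2 (successors {1, 5}): φ is true.
  3 (successors {2, 4, 5}): φ is false.
  4 (successors {2, 4, 5}): φ is false.
  5 (successors {0, 2, 4}): φ is false.
For instance, at 3:
  At 3: <>p is false, p -> []r is true, so <>p & (p -> []r) is false.
    At 3: <>p requires p at some successor in {2, 4, 5}.
      At 2: p is false.
      At 4: p is false.
      At 5: p is false.
    So <>p is false at 3.
    At 3: p is false, []r is false, so p -> []r is true.
      At 3: []r requires r at every successor {2, 4, 5}.
        r fails at 4, so []r is false at 3.
Satisfying worlds: {2}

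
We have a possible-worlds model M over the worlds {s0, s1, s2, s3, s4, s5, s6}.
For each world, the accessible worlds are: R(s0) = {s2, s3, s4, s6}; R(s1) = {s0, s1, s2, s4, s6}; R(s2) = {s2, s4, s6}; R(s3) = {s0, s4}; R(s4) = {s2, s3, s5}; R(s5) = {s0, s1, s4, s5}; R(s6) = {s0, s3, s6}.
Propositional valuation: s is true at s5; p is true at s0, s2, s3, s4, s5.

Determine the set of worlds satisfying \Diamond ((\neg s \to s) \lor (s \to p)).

Let φ = \Diamond ((\neg s \to s) \lor (s \to p)). Evaluate φ at each world:
  s0 (successors {s2, s3, s4, s6}): φ is true.
  s1 (successors {s0, s1, s2, s4, s6}): φ is true.
  s2 (successors {s2, s4, s6}): φ is true.
  s3 (successors {s0, s4}): φ is true.
  s4 (successors {s2, s3, s5}): φ is true.
  s5 (successors {s0, s1, s4, s5}): φ is true.
  s6 (successors {s0, s3, s6}): φ is true.
For instance, at s5:
  At s5: \Diamond ((\neg s \to s) \lor (s \to p)) requires (\neg s \to s) \lor (s \to p) at some successor in {s0, s1, s4, s5}.
    (\neg s \to s) \lor (s \to p) holds at s0, so \Diamond ((\neg s \to s) \lor (s \to p)) is true at s5.
Satisfying worlds: {s0, s1, s2, s3, s4, s5, s6}

s0, s1, s2, s3, s4, s5, s6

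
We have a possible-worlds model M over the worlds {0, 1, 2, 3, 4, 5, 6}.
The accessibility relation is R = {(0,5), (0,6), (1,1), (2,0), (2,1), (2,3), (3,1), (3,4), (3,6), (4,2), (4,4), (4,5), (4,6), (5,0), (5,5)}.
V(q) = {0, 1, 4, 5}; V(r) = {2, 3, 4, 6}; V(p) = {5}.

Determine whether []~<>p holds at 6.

Yes

At 6: no accessible worlds, so []~<>p holds vacuously.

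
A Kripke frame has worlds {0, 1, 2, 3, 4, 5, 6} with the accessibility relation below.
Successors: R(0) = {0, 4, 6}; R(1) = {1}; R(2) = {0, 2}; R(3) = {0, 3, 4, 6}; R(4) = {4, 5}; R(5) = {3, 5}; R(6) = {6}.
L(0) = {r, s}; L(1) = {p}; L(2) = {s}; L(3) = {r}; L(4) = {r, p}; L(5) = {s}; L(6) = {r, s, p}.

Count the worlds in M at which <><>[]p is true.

6

Recall that []ψ holds at a world iff ψ holds at every accessible world, and <>ψ holds iff ψ holds at some accessible world.
Let φ = <><>[]p. Evaluate φ at each world:
  0 (successors {0, 4, 6}): φ is true.
  1 (successors {1}): φ is true.
  2 (successors {0, 2}): φ is true.
  3 (successors {0, 3, 4, 6}): φ is true.
  4 (successors {4, 5}): φ is false.
  5 (successors {3, 5}): φ is true.
  6 (successors {6}): φ is true.
For instance, at 6:
  At 6: <><>[]p requires <>[]p at some successor in {6}.
    <>[]p holds at 6, so <><>[]p is true at 6.
      At 6: <>[]p requires []p at some successor in {6}.
        []p holds at 6, so <>[]p is true at 6.
Satisfying worlds: {0, 1, 2, 3, 5, 6}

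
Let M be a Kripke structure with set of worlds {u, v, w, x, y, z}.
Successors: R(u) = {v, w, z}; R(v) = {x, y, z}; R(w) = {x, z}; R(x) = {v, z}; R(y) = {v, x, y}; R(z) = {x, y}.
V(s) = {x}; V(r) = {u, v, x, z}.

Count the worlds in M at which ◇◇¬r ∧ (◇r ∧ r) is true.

4

Let φ = ◇◇¬r ∧ (◇r ∧ r). Evaluate φ at each world:
  u (successors {v, w, z}): φ is true.
  v (successors {x, y, z}): φ is true.
  w (successors {x, z}): φ is false.
  x (successors {v, z}): φ is true.
  y (successors {v, x, y}): φ is false.
  z (successors {x, y}): φ is true.
For instance, at w:
  At w: ◇◇¬r is true, ◇r ∧ r is false, so ◇◇¬r ∧ (◇r ∧ r) is false.
    At w: ◇◇¬r requires ◇¬r at some successor in {x, z}.
      ◇¬r holds at z, so ◇◇¬r is true at w.
    At w: ◇r is true, r is false, so ◇r ∧ r is false.
      At w: ◇r requires r at some successor in {x, z}.
        r holds at x, so ◇r is true at w.
Satisfying worlds: {u, v, x, z}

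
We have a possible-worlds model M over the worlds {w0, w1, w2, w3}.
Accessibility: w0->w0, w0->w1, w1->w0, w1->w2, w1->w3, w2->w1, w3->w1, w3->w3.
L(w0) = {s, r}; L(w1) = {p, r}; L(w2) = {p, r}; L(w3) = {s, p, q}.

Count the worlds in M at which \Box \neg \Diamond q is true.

Recall that \Box ψ holds at a world iff ψ holds at every accessible world, and \Diamond ψ holds iff ψ holds at some accessible world.
Let φ = \Box \neg \Diamond q. Evaluate φ at each world:
  w0 (successors {w0, w1}): φ is false.
  w1 (successors {w0, w2, w3}): φ is false.
  w2 (successors {w1}): φ is false.
  w3 (successors {w1, w3}): φ is false.
For instance, at w3:
  At w3: \Box \neg \Diamond q requires \neg \Diamond q at every successor {w1, w3}.
    \neg \Diamond q fails at w1, so \Box \neg \Diamond q is false at w3.
      At w1: \Diamond q is true, so \neg \Diamond q is false.
Satisfying worlds: none.

0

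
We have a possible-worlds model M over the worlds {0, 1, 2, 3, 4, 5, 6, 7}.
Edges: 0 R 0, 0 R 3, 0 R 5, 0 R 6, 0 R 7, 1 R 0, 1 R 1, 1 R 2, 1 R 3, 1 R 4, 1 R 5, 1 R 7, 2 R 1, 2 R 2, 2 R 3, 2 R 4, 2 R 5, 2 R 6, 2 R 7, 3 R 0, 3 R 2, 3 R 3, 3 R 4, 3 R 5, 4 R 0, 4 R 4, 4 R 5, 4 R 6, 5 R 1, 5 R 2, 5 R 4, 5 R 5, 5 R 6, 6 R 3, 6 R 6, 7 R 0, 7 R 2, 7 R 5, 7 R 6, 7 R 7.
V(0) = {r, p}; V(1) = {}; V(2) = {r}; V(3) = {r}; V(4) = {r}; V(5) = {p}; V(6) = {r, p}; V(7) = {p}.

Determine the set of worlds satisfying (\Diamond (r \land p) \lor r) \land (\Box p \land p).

none

Let φ = (\Diamond (r \land p) \lor r) \land (\Box p \land p). Evaluate φ at each world:
  0 (successors {0, 3, 5, 6, 7}): φ is false.
  1 (successors {0, 1, 2, 3, 4, 5, 7}): φ is false.
  2 (successors {1, 2, 3, 4, 5, 6, 7}): φ is false.
  3 (successors {0, 2, 3, 4, 5}): φ is false.
  4 (successors {0, 4, 5, 6}): φ is false.
  5 (successors {1, 2, 4, 5, 6}): φ is false.
  6 (successors {3, 6}): φ is false.
  7 (successors {0, 2, 5, 6, 7}): φ is false.
For instance, at 7:
  At 7: \Diamond (r \land p) \lor r is true, \Box p \land p is false, so (\Diamond (r \land p) \lor r) \land (\Box p \land p) is false.
    At 7: \Diamond (r \land p) is true, r is false, so \Diamond (r \land p) \lor r is true.
      At 7: \Diamond (r \land p) requires r \land p at some successor in {0, 2, 5, 6, 7}.
        r \land p holds at 0, so \Diamond (r \land p) is true at 7.
    At 7: \Box p is false, p is true, so \Box p \land p is false.
      At 7: \Box p requires p at every successor {0, 2, 5, 6, 7}.
        p fails at 2, so \Box p is false at 7.
Satisfying worlds: none.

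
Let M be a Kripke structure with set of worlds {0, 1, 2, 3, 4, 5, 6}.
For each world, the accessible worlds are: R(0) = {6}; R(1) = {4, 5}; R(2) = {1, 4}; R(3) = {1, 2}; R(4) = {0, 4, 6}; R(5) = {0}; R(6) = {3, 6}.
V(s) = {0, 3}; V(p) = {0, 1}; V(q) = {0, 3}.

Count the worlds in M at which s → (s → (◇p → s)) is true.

7

Let φ = s → (s → (◇p → s)). Evaluate φ at each world:
  0 (successors {6}): φ is true.
  1 (successors {4, 5}): φ is true.
  2 (successors {1, 4}): φ is true.
  3 (successors {1, 2}): φ is true.
  4 (successors {0, 4, 6}): φ is true.
  5 (successors {0}): φ is true.
  6 (successors {3, 6}): φ is true.
For instance, at 4:
  At 4: s is false, s → (◇p → s) is true, so s → (s → (◇p → s)) is true.
    At 4: s is false, ◇p → s is false, so s → (◇p → s) is true.
      At 4: ◇p is true, s is false, so ◇p → s is false.
Satisfying worlds: {0, 1, 2, 3, 4, 5, 6}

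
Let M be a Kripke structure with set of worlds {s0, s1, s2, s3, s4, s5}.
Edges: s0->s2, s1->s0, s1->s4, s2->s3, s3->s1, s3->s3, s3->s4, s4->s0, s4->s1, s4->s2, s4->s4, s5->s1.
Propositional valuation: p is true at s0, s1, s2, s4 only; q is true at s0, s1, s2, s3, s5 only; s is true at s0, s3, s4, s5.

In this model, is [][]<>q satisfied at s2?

Yes

At s2: [][]<>q requires []<>q at every successor {s3}.
    At s3: []<>q requires <>q at every successor {s1, s3, s4}.
      At s1: <>q is true.
      At s3: <>q is true.
      At s4: <>q is true.
    So []<>q is true at s3.
So [][]<>q is true at s2.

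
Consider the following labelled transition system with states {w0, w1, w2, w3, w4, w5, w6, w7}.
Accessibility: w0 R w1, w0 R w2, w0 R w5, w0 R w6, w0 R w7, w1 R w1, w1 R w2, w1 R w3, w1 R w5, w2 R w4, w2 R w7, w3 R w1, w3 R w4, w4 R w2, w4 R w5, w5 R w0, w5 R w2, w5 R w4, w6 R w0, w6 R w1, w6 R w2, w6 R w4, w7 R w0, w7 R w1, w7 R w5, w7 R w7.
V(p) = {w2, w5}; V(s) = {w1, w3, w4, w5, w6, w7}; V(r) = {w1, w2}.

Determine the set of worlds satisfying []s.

Recall that []ψ holds at a world iff ψ holds at every accessible world, and <>ψ holds iff ψ holds at some accessible world.
Let φ = []s. Evaluate φ at each world:
  w0 (successors {w1, w2, w5, w6, w7}): φ is false.
  w1 (successors {w1, w2, w3, w5}): φ is false.
  w2 (successors {w4, w7}): φ is true.
  w3 (successors {w1, w4}): φ is true.
  w4 (successors {w2, w5}): φ is false.
  w5 (successors {w0, w2, w4}): φ is false.
  w6 (successors {w0, w1, w2, w4}): φ is false.
  w7 (successors {w0, w1, w5, w7}): φ is false.
For instance, at w2:
  At w2: []s requires s at every successor {w4, w7}.
    At w4: s is true.
    At w7: s is true.
  So []s is true at w2.
Satisfying worlds: {w2, w3}

w2, w3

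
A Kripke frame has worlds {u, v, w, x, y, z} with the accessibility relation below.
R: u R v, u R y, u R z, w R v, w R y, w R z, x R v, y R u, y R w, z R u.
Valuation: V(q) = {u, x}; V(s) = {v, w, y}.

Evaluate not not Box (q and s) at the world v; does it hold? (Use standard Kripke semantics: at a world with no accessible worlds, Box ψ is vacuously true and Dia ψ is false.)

Recall that Box ψ holds at a world iff ψ holds at every accessible world, and Dia ψ holds iff ψ holds at some accessible world.
At v: not Box (q and s) is false, so not not Box (q and s) is true.
  At v: Box (q and s) is true, so not Box (q and s) is false.
    At v: no accessible worlds, so Box (q and s) holds vacuously.

Yes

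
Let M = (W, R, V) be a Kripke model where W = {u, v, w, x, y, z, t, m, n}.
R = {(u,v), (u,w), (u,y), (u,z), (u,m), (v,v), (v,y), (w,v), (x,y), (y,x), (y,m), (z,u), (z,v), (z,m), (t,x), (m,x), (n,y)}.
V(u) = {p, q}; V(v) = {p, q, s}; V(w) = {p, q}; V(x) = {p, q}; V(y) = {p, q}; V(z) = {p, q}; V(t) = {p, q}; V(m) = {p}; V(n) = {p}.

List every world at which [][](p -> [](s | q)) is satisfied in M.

x, n

Recall that []ψ holds at a world iff ψ holds at every accessible world, and <>ψ holds iff ψ holds at some accessible world.
Let φ = [][](p -> [](s | q)). Evaluate φ at each world:
  u (successors {v, w, y, z, m}): φ is false.
  v (successors {v, y}): φ is false.
  w (successors {v}): φ is false.
  x (successors {y}): φ is true.
  y (successors {x, m}): φ is false.
  z (successors {u, v, m}): φ is false.
  t (successors {x}): φ is false.
  m (successors {x}): φ is false.
  n (successors {y}): φ is true.
For instance, at u:
  At u: [][](p -> [](s | q)) requires [](p -> [](s | q)) at every successor {v, w, y, z, m}.
    [](p -> [](s | q)) fails at v, so [][](p -> [](s | q)) is false at u.
      At v: [](p -> [](s | q)) requires p -> [](s | q) at every successor {v, y}.
        p -> [](s | q) fails at y, so [](p -> [](s | q)) is false at v.
Satisfying worlds: {x, n}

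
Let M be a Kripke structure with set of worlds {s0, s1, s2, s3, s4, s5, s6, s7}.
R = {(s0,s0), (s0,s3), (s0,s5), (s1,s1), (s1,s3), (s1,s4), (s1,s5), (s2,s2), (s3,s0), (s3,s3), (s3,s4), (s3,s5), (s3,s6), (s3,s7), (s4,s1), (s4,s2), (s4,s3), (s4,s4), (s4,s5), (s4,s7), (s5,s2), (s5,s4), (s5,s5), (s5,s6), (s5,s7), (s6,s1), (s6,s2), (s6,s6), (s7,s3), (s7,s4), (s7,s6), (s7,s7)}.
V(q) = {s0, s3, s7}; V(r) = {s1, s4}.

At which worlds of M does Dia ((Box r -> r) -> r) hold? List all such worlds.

s1, s3, s4, s5, s6, s7

Let φ = Dia ((Box r -> r) -> r). Evaluate φ at each world:
  s0 (successors {s0, s3, s5}): φ is false.
  s1 (successors {s1, s3, s4, s5}): φ is true.
  s2 (successors {s2}): φ is false.
  s3 (successors {s0, s3, s4, s5, s6, s7}): φ is true.
  s4 (successors {s1, s2, s3, s4, s5, s7}): φ is true.
  s5 (successors {s2, s4, s5, s6, s7}): φ is true.
  s6 (successors {s1, s2, s6}): φ is true.
  s7 (successors {s3, s4, s6, s7}): φ is true.
For instance, at s1:
  At s1: Dia ((Box r -> r) -> r) requires (Box r -> r) -> r at some successor in {s1, s3, s4, s5}.
    (Box r -> r) -> r holds at s1, so Dia ((Box r -> r) -> r) is true at s1.
      At s1: Box r -> r is true, r is true, so (Box r -> r) -> r is true.
Satisfying worlds: {s1, s3, s4, s5, s6, s7}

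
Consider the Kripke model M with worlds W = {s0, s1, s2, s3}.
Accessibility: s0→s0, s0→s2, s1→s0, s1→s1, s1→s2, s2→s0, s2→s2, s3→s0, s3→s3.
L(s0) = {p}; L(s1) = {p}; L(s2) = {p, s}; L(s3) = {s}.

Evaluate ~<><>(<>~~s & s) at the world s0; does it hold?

No

Recall that <>ψ holds at a world iff ψ holds at some accessible world.
At s0: <><>(<>~~s & s) is true, so ~<><>(<>~~s & s) is false.
  At s0: <><>(<>~~s & s) requires <>(<>~~s & s) at some successor in {s0, s2}.
    <>(<>~~s & s) holds at s0, so <><>(<>~~s & s) is true at s0.
      At s0: <>(<>~~s & s) requires <>~~s & s at some successor in {s0, s2}.
        <>~~s & s holds at s2, so <>(<>~~s & s) is true at s0.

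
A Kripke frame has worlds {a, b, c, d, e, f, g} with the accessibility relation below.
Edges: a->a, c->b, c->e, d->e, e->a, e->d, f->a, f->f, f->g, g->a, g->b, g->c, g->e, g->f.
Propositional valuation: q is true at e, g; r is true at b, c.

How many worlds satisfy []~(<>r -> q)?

1

Let φ = []~(<>r -> q). Evaluate φ at each world:
  a (successors {a}): φ is false.
  b (successors ∅): φ is true.
  c (successors {b, e}): φ is false.
  d (successors {e}): φ is false.
  e (successors {a, d}): φ is false.
  f (successors {a, f, g}): φ is false.
  g (successors {a, b, c, e, f}): φ is false.
For instance, at a:
  At a: []~(<>r -> q) requires ~(<>r -> q) at every successor {a}.
    ~(<>r -> q) fails at a, so []~(<>r -> q) is false at a.
      At a: <>r -> q is true, so ~(<>r -> q) is false.
Satisfying worlds: {b}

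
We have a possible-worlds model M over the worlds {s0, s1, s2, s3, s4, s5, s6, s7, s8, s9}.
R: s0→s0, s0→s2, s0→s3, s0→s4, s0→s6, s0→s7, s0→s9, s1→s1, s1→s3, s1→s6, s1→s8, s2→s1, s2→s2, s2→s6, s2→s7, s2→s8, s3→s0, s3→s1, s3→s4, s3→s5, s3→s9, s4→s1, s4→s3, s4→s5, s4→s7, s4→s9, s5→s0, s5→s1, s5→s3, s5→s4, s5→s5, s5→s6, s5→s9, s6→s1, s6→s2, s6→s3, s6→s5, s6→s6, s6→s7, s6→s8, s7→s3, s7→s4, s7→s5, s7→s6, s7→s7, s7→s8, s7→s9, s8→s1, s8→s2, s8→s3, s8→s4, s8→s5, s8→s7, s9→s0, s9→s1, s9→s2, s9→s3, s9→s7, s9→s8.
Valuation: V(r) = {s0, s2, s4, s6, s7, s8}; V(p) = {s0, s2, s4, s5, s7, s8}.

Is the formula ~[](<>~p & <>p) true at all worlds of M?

No

Let φ = ~[](<>~p & <>p). Evaluate φ at each world:
  s0 (successors {s0, s2, s3, s4, s6, s7, s9}): φ is false.
  s1 (successors {s1, s3, s6, s8}): φ is false.
  s2 (successors {s1, s2, s6, s7, s8}): φ is false.
  s3 (successors {s0, s1, s4, s5, s9}): φ is false.
  s4 (successors {s1, s3, s5, s7, s9}): φ is false.
  s5 (successors {s0, s1, s3, s4, s5, s6, s9}): φ is false.
  s6 (successors {s1, s2, s3, s5, s6, s7, s8}): φ is false.
  s7 (successors {s3, s4, s5, s6, s7, s8, s9}): φ is false.
  s8 (successors {s1, s2, s3, s4, s5, s7}): φ is false.
  s9 (successors {s0, s1, s2, s3, s7, s8}): φ is false.
Detail at s0 (counterexample):
  At s0: [](<>~p & <>p) is true, so ~[](<>~p & <>p) is false.
    At s0: [](<>~p & <>p) requires <>~p & <>p at every successor {s0, s2, s3, s4, s6, s7, s9}.
      At s0: <>~p & <>p is true.
      At s2: <>~p & <>p is true.
      At s3: <>~p & <>p is true.
      At s4: <>~p & <>p is true.
      At s6: <>~p & <>p is true.
      At s7: <>~p & <>p is true.
      At s9: <>~p & <>p is true.
    So [](<>~p & <>p) is true at s0.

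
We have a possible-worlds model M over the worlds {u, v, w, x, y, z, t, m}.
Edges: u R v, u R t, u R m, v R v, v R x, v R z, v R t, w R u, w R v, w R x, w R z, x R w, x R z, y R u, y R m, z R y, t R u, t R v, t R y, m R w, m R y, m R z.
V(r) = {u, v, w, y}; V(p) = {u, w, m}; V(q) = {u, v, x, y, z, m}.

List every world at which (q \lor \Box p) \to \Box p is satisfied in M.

Let φ = (q \lor \Box p) \to \Box p. Evaluate φ at each world:
  u (successors {v, t, m}): φ is false.
  v (successors {v, x, z, t}): φ is false.
  w (successors {u, v, x, z}): φ is true.
  x (successors {w, z}): φ is false.
  y (successors {u, m}): φ is true.
  z (successors {y}): φ is false.
  t (successors {u, v, y}): φ is true.
  m (successors {w, y, z}): φ is false.
For instance, at u:
  At u: q \lor \Box p is true, \Box p is false, so (q \lor \Box p) \to \Box p is false.
    At u: q is true, \Box p is false, so q \lor \Box p is true.
      At u: \Box p requires p at every successor {v, t, m}.
        p fails at v, so \Box p is false at u.
    At u: \Box p requires p at every successor {v, t, m}.
      p fails at v, so \Box p is false at u.
Satisfying worlds: {w, y, t}

w, y, t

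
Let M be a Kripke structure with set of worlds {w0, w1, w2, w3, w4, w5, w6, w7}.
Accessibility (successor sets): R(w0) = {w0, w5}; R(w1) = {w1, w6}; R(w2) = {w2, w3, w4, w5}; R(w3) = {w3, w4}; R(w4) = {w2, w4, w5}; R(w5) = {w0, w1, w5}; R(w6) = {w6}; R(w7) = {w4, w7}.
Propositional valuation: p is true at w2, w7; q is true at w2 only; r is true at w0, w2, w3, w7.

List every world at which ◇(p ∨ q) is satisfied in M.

w2, w4, w7

Let φ = ◇(p ∨ q). Evaluate φ at each world:
  w0 (successors {w0, w5}): φ is false.
  w1 (successors {w1, w6}): φ is false.
  w2 (successors {w2, w3, w4, w5}): φ is true.
  w3 (successors {w3, w4}): φ is false.
  w4 (successors {w2, w4, w5}): φ is true.
  w5 (successors {w0, w1, w5}): φ is false.
  w6 (successors {w6}): φ is false.
  w7 (successors {w4, w7}): φ is true.
For instance, at w4:
  At w4: ◇(p ∨ q) requires p ∨ q at some successor in {w2, w4, w5}.
    p ∨ q holds at w2, so ◇(p ∨ q) is true at w4.
Satisfying worlds: {w2, w4, w7}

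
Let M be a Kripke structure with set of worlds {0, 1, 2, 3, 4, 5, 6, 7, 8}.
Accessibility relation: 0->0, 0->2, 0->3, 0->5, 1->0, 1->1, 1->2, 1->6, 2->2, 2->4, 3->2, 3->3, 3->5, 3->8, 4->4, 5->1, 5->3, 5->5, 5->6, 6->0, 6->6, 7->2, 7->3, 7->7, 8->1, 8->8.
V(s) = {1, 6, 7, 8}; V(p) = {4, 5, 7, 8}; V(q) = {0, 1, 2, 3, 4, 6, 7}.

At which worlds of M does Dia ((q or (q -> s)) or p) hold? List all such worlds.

0, 1, 2, 3, 4, 5, 6, 7, 8

Let φ = Dia ((q or (q -> s)) or p). Evaluate φ at each world:
  0 (successors {0, 2, 3, 5}): φ is true.
  1 (successors {0, 1, 2, 6}): φ is true.
  2 (successors {2, 4}): φ is true.
  3 (successors {2, 3, 5, 8}): φ is true.
  4 (successors {4}): φ is true.
  5 (successors {1, 3, 5, 6}): φ is true.
  6 (successors {0, 6}): φ is true.
  7 (successors {2, 3, 7}): φ is true.
  8 (successors {1, 8}): φ is true.
For instance, at 7:
  At 7: Dia ((q or (q -> s)) or p) requires (q or (q -> s)) or p at some successor in {2, 3, 7}.
    (q or (q -> s)) or p holds at 2, so Dia ((q or (q -> s)) or p) is true at 7.
Satisfying worlds: {0, 1, 2, 3, 4, 5, 6, 7, 8}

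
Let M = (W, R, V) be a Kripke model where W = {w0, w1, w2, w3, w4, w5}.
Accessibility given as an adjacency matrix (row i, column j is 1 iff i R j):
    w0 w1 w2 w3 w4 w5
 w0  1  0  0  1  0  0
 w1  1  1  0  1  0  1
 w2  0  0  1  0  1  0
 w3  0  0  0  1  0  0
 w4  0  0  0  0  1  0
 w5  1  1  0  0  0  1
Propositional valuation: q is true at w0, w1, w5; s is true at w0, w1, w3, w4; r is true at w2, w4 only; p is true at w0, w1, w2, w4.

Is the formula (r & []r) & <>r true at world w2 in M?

Recall that []ψ holds at a world iff ψ holds at every accessible world, and <>ψ holds iff ψ holds at some accessible world.
At w2: r & []r is true, <>r is true, so (r & []r) & <>r is true.
  At w2: r is true, []r is true, so r & []r is true.
    At w2: []r requires r at every successor {w2, w4}.
      At w2: r is true.
      At w4: r is true.
    So []r is true at w2.
  At w2: <>r requires r at some successor in {w2, w4}.
    r holds at w2, so <>r is true at w2.

Yes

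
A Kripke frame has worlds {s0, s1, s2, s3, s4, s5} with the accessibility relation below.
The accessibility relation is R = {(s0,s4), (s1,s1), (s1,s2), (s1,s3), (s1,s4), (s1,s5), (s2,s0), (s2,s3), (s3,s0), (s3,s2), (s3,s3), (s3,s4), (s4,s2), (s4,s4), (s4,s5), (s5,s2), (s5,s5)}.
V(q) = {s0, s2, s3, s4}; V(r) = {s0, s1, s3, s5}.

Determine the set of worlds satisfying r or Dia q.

s0, s1, s2, s3, s4, s5

Recall that Dia ψ holds at a world iff ψ holds at some accessible world.
Let φ = r or Dia q. Evaluate φ at each world:
  s0 (successors {s4}): φ is true.
  s1 (successors {s1, s2, s3, s4, s5}): φ is true.
  s2 (successors {s0, s3}): φ is true.
  s3 (successors {s0, s2, s3, s4}): φ is true.
  s4 (successors {s2, s4, s5}): φ is true.
  s5 (successors {s2, s5}): φ is true.
For instance, at s0:
  At s0: r is true, Dia q is true, so r or Dia q is true.
    At s0: Dia q requires q at some successor in {s4}.
      q holds at s4, so Dia q is true at s0.
Satisfying worlds: {s0, s1, s2, s3, s4, s5}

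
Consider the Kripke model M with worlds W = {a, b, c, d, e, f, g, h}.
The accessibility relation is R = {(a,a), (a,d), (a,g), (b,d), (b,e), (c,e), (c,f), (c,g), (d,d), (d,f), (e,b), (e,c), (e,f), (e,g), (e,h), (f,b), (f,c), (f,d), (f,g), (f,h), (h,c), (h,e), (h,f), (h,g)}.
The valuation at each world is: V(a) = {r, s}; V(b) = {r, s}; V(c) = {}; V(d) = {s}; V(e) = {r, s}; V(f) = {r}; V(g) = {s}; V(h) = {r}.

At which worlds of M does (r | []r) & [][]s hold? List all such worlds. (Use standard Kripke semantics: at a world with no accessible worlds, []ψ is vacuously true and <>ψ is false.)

Let φ = (r | []r) & [][]s. Evaluate φ at each world:
  a (successors {a, d, g}): φ is false.
  b (successors {d, e}): φ is false.
  c (successors {e, f, g}): φ is false.
  d (successors {d, f}): φ is false.
  e (successors {b, c, f, g, h}): φ is false.
  f (successors {b, c, d, g, h}): φ is false.
  g (successors ∅): φ is true.
  h (successors {c, e, f, g}): φ is false.
For instance, at a:
  At a: r | []r is true, [][]s is false, so (r | []r) & [][]s is false.
    At a: r is true, []r is false, so r | []r is true.
      At a: []r requires r at every successor {a, d, g}.
        r fails at d, so []r is false at a.
    At a: [][]s requires []s at every successor {a, d, g}.
      []s fails at d, so [][]s is false at a.
Satisfying worlds: {g}

g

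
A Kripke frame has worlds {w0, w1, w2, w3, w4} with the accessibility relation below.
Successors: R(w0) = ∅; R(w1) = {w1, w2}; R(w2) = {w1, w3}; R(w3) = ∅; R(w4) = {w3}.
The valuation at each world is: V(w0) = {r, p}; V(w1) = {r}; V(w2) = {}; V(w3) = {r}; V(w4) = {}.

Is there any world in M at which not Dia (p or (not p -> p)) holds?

Yes

Let φ = not Dia (p or (not p -> p)). Evaluate φ at each world:
  w0 (successors ∅): φ is true.
  w1 (successors {w1, w2}): φ is true.
  w2 (successors {w1, w3}): φ is true.
  w3 (successors ∅): φ is true.
  w4 (successors {w3}): φ is true.
Detail at w0 (witness):
  At w0: Dia (p or (not p -> p)) is false, so not Dia (p or (not p -> p)) is true.
    At w0: no accessible worlds, so Dia (p or (not p -> p)) is false.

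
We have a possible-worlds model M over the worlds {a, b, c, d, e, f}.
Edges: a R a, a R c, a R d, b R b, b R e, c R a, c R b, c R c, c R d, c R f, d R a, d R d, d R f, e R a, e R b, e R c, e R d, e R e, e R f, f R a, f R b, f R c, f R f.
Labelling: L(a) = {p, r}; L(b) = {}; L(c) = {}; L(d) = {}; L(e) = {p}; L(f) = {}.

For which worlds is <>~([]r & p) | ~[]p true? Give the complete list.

Recall that []ψ holds at a world iff ψ holds at every accessible world, and <>ψ holds iff ψ holds at some accessible world.
Let φ = <>~([]r & p) | ~[]p. Evaluate φ at each world:
  a (successors {a, c, d}): φ is true.
  b (successors {b, e}): φ is true.
  c (successors {a, b, c, d, f}): φ is true.
  d (successors {a, d, f}): φ is true.
  e (successors {a, b, c, d, e, f}): φ is true.
  f (successors {a, b, c, f}): φ is true.
For instance, at a:
  At a: <>~([]r & p) is true, ~[]p is true, so <>~([]r & p) | ~[]p is true.
    At a: <>~([]r & p) requires ~([]r & p) at some successor in {a, c, d}.
      ~([]r & p) holds at a, so <>~([]r & p) is true at a.
    At a: []p is false, so ~[]p is true.
      At a: []p requires p at every successor {a, c, d}.
        p fails at c, so []p is false at a.
Satisfying worlds: {a, b, c, d, e, f}

a, b, c, d, e, f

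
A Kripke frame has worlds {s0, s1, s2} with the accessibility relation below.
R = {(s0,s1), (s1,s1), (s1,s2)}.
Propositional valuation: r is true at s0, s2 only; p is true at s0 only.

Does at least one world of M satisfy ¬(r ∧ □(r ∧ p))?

Yes

Let φ = ¬(r ∧ □(r ∧ p)). Evaluate φ at each world:
  s0 (successors {s1}): φ is true.
  s1 (successors {s1, s2}): φ is true.
  s2 (successors ∅): φ is false.
Detail at s0 (witness):
  At s0: r ∧ □(r ∧ p) is false, so ¬(r ∧ □(r ∧ p)) is true.
    At s0: r is true, □(r ∧ p) is false, so r ∧ □(r ∧ p) is false.
      At s0: □(r ∧ p) requires r ∧ p at every successor {s1}.
        r ∧ p fails at s1, so □(r ∧ p) is false at s0.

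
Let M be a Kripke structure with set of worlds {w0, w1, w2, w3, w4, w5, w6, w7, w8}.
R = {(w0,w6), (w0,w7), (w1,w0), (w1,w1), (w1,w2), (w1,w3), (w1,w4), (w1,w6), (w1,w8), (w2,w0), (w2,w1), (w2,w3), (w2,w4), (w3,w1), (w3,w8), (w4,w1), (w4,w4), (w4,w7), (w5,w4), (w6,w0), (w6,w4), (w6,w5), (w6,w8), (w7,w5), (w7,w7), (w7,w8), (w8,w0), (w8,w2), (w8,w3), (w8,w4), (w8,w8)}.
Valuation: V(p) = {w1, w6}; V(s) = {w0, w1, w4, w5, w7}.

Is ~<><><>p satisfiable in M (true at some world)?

Let φ = ~<><><>p. Evaluate φ at each world:
  w0 (successors {w6, w7}): φ is false.
  w1 (successors {w0, w1, w2, w3, w4, w6, w8}): φ is false.
  w2 (successors {w0, w1, w3, w4}): φ is false.
  w3 (successors {w1, w8}): φ is false.
  w4 (successors {w1, w4, w7}): φ is false.
  w5 (successors {w4}): φ is false.
  w6 (successors {w0, w4, w5, w8}): φ is false.
  w7 (successors {w5, w7, w8}): φ is false.
  w8 (successors {w0, w2, w3, w4, w8}): φ is false.
For instance, at w4:
  At w4: <><><>p is true, so ~<><><>p is false.
    At w4: <><><>p requires <><>p at some successor in {w1, w4, w7}.
      <><>p holds at w1, so <><><>p is true at w4.

No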